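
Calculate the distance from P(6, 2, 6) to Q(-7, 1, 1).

d = √[(x₂-x₁)² + (y₂-y₁)² + (z₂-z₁)²]
  = √[(-13)² + (-1)² + (-5)²]
  = √[169 + 1 + 25]
  = √195
  ≈ 13.96

13.96


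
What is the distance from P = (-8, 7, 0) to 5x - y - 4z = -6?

distance = |a·x₀ + b·y₀ + c·z₀ - d| / √(a² + b² + c²)
  = |5·(-8) + (-1)·7 + (-4)·0 - (-6)| / √(5² + (-1)² + (-4)²)
  = |-40 - 7 + 0 + 6| / √(25 + 1 + 16)
  = |-41| / √42
  = 41 / 6.481
  ≈ 6.326

6.326


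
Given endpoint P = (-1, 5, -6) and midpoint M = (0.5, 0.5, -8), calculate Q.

Q = 2M - P
  = (2·0.5 - (-1), 2·0.5 - 5, 2·(-8) - (-6))
  = (1 + 1, 1 - 5, -16 + 6)
  = (2, -4, -10)

(2, -4, -10)


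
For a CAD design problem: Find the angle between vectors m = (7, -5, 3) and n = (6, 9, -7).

m·n = 7·6 + (-5)·9 + 3·(-7) = 42 - 45 - 21 = -24
|m| = √(7² + (-5)² + 3²) = √83 ≈ 9.11
|n| = √(6² + 9² + (-7)²) = √166 ≈ 12.88
cos θ = (m·n)/(|m||n|) = -24/(9.11·12.88) ≈ -0.2045
θ = arccos(-0.2045) ≈ 101.8°

101.8°


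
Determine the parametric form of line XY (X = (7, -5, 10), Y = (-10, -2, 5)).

Direction vector d = Y - X = (-10 - 7, -2 + 5, 5 - 10) = (-17, 3, -5)
Parametric form r = X + t·d:
x = 7 - 17t, y = -5 + 3t, z = 10 - 5t

x = 7 - 17t, y = -5 + 3t, z = 10 - 5t


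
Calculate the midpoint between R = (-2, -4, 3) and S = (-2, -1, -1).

M = ((x₁+x₂)/2, (y₁+y₂)/2, (z₁+z₂)/2)
  = ((-2 - 2)/2, (-4 - 1)/2, (3 - 1)/2)
  = (-4/2, -5/2, 2/2)
  = (-2, -2.5, 1)

(-2, -2.5, 1)


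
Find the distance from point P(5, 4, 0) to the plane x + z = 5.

distance = |a·x₀ + b·y₀ + c·z₀ - d| / √(a² + b² + c²)
  = |1·5 + 0·4 + 1·0 - 5| / √(1² + 0² + 1²)
  = |5 + 0 + 0 - 5| / √(1 + 0 + 1)
  = |0| / √2
  = 0 / 1.414
  ≈ 0

0


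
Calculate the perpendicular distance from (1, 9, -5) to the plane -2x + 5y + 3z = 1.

distance = |a·x₀ + b·y₀ + c·z₀ - d| / √(a² + b² + c²)
  = |(-2)·1 + 5·9 + 3·(-5) - 1| / √((-2)² + 5² + 3²)
  = |-2 + 45 - 15 - 1| / √(4 + 25 + 9)
  = |27| / √38
  = 27 / 6.164
  ≈ 4.38

4.38


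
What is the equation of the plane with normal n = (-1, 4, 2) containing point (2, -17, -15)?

The plane through P with normal n = (a, b, c) satisfies n·(r - P) = 0,
i.e. ax + by + cz = a·x₀ + b·y₀ + c·z₀.
d = (-1)·2 + 4·(-17) + 2·(-15)
  = -2 - 68 - 30
  = -100
Equation: -x + 4y + 2z = -100

-x + 4y + 2z = -100


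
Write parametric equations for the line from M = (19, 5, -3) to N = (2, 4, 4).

Direction vector d = N - M = (2 - 19, 4 - 5, 4 + 3) = (-17, -1, 7)
Parametric form r = M + t·d:
x = 19 - 17t, y = 5 - t, z = -3 + 7t

x = 19 - 17t, y = 5 - t, z = -3 + 7t


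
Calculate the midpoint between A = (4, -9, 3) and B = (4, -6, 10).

M = ((x₁+x₂)/2, (y₁+y₂)/2, (z₁+z₂)/2)
  = ((4 + 4)/2, (-9 - 6)/2, (3 + 10)/2)
  = (8/2, -15/2, 13/2)
  = (4, -7.5, 6.5)

(4, -7.5, 6.5)


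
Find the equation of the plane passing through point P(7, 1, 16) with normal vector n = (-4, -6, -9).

The plane through P with normal n = (a, b, c) satisfies n·(r - P) = 0,
i.e. ax + by + cz = a·x₀ + b·y₀ + c·z₀.
d = (-4)·7 + (-6)·1 + (-9)·16
  = -28 - 6 - 144
  = -178
Equation: -4x - 6y - 9z = -178

-4x - 6y - 9z = -178


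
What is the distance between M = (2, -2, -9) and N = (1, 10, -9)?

d = √[(x₂-x₁)² + (y₂-y₁)² + (z₂-z₁)²]
  = √[(-1)² + 12² + 0²]
  = √[1 + 144 + 0]
  = √145
  ≈ 12.04

12.04


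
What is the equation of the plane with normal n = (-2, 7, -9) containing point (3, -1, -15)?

The plane through P with normal n = (a, b, c) satisfies n·(r - P) = 0,
i.e. ax + by + cz = a·x₀ + b·y₀ + c·z₀.
d = (-2)·3 + 7·(-1) + (-9)·(-15)
  = -6 - 7 + 135
  = 122
Equation: -2x + 7y - 9z = 122

-2x + 7y - 9z = 122


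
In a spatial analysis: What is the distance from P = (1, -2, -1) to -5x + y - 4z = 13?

distance = |a·x₀ + b·y₀ + c·z₀ - d| / √(a² + b² + c²)
  = |(-5)·1 + 1·(-2) + (-4)·(-1) - 13| / √((-5)² + 1² + (-4)²)
  = |-5 - 2 + 4 - 13| / √(25 + 1 + 16)
  = |-16| / √42
  = 16 / 6.481
  ≈ 2.469

2.469


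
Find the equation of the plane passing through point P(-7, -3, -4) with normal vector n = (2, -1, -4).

The plane through P with normal n = (a, b, c) satisfies n·(r - P) = 0,
i.e. ax + by + cz = a·x₀ + b·y₀ + c·z₀.
d = 2·(-7) + (-1)·(-3) + (-4)·(-4)
  = -14 + 3 + 16
  = 5
Equation: 2x - y - 4z = 5

2x - y - 4z = 5


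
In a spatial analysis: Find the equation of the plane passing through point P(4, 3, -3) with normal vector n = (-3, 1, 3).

The plane through P with normal n = (a, b, c) satisfies n·(r - P) = 0,
i.e. ax + by + cz = a·x₀ + b·y₀ + c·z₀.
d = (-3)·4 + 1·3 + 3·(-3)
  = -12 + 3 - 9
  = -18
Equation: -3x + y + 3z = -18

-3x + y + 3z = -18


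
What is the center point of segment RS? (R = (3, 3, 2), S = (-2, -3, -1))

M = ((x₁+x₂)/2, (y₁+y₂)/2, (z₁+z₂)/2)
  = ((3 - 2)/2, (3 - 3)/2, (2 - 1)/2)
  = (1/2, 0/2, 1/2)
  = (0.5, 0, 0.5)

(0.5, 0, 0.5)


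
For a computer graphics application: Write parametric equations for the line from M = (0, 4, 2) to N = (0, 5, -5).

Direction vector d = N - M = (0 + 0, 5 - 4, -5 - 2) = (0, 1, -7)
Parametric form r = M + t·d:
x = 0, y = 4 + t, z = 2 - 7t

x = 0, y = 4 + t, z = 2 - 7t


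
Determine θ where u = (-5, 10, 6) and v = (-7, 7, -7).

u·v = (-5)·(-7) + 10·7 + 6·(-7) = 35 + 70 - 42 = 63
|u| = √((-5)² + 10² + 6²) = √161 ≈ 12.69
|v| = √((-7)² + 7² + (-7)²) = √147 ≈ 12.12
cos θ = (u·v)/(|u||v|) = 63/(12.69·12.12) ≈ 0.4095
θ = arccos(0.4095) ≈ 65.83°

65.83°


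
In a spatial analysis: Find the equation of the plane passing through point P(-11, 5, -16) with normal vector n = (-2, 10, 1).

The plane through P with normal n = (a, b, c) satisfies n·(r - P) = 0,
i.e. ax + by + cz = a·x₀ + b·y₀ + c·z₀.
d = (-2)·(-11) + 10·5 + 1·(-16)
  = 22 + 50 - 16
  = 56
Equation: -2x + 10y + z = 56

-2x + 10y + z = 56


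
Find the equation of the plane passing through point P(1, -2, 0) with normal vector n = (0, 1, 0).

The plane through P with normal n = (a, b, c) satisfies n·(r - P) = 0,
i.e. ax + by + cz = a·x₀ + b·y₀ + c·z₀.
d = 0·1 + 1·(-2) + 0·0
  = 0 - 2 + 0
  = -2
Equation: y = -2

y = -2


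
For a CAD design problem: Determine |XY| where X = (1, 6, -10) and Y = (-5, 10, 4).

d = √[(x₂-x₁)² + (y₂-y₁)² + (z₂-z₁)²]
  = √[(-6)² + 4² + 14²]
  = √[36 + 16 + 196]
  = √248
  ≈ 15.75

15.75


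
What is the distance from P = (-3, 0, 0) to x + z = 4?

distance = |a·x₀ + b·y₀ + c·z₀ - d| / √(a² + b² + c²)
  = |1·(-3) + 0·0 + 1·0 - 4| / √(1² + 0² + 1²)
  = |-3 + 0 + 0 - 4| / √(1 + 0 + 1)
  = |-7| / √2
  = 7 / 1.414
  ≈ 4.95

4.95


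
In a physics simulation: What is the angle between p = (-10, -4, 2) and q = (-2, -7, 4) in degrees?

p·q = (-10)·(-2) + (-4)·(-7) + 2·4 = 20 + 28 + 8 = 56
|p| = √((-10)² + (-4)² + 2²) = √120 ≈ 10.95
|q| = √((-2)² + (-7)² + 4²) = √69 ≈ 8.307
cos θ = (p·q)/(|p||q|) = 56/(10.95·8.307) ≈ 0.6154
θ = arccos(0.6154) ≈ 52.02°

52.02°


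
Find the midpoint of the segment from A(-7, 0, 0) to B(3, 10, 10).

M = ((x₁+x₂)/2, (y₁+y₂)/2, (z₁+z₂)/2)
  = ((-7 + 3)/2, (0 + 10)/2, (0 + 10)/2)
  = (-4/2, 10/2, 10/2)
  = (-2, 5, 5)

(-2, 5, 5)


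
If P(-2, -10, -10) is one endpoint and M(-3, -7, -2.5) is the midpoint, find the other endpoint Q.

Q = 2M - P
  = (2·(-3) - (-2), 2·(-7) - (-10), 2·(-2.5) - (-10))
  = (-6 + 2, -14 + 10, -5 + 10)
  = (-4, -4, 5)

(-4, -4, 5)


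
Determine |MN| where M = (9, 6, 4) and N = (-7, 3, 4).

d = √[(x₂-x₁)² + (y₂-y₁)² + (z₂-z₁)²]
  = √[(-16)² + (-3)² + 0²]
  = √[256 + 9 + 0]
  = √265
  ≈ 16.28

16.28


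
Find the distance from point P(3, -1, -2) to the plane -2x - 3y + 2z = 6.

distance = |a·x₀ + b·y₀ + c·z₀ - d| / √(a² + b² + c²)
  = |(-2)·3 + (-3)·(-1) + 2·(-2) - 6| / √((-2)² + (-3)² + 2²)
  = |-6 + 3 - 4 - 6| / √(4 + 9 + 4)
  = |-13| / √17
  = 13 / 4.123
  ≈ 3.153

3.153


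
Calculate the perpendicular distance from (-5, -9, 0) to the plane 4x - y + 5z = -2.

distance = |a·x₀ + b·y₀ + c·z₀ - d| / √(a² + b² + c²)
  = |4·(-5) + (-1)·(-9) + 5·0 - (-2)| / √(4² + (-1)² + 5²)
  = |-20 + 9 + 0 + 2| / √(16 + 1 + 25)
  = |-9| / √42
  = 9 / 6.481
  ≈ 1.389

1.389


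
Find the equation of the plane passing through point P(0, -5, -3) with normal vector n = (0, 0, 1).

The plane through P with normal n = (a, b, c) satisfies n·(r - P) = 0,
i.e. ax + by + cz = a·x₀ + b·y₀ + c·z₀.
d = 0·0 + 0·(-5) + 1·(-3)
  = 0 + 0 - 3
  = -3
Equation: z = -3

z = -3


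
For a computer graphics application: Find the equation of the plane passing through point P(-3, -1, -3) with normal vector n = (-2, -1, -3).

The plane through P with normal n = (a, b, c) satisfies n·(r - P) = 0,
i.e. ax + by + cz = a·x₀ + b·y₀ + c·z₀.
d = (-2)·(-3) + (-1)·(-1) + (-3)·(-3)
  = 6 + 1 + 9
  = 16
Equation: -2x - y - 3z = 16

-2x - y - 3z = 16


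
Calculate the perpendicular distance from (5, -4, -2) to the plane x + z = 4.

distance = |a·x₀ + b·y₀ + c·z₀ - d| / √(a² + b² + c²)
  = |1·5 + 0·(-4) + 1·(-2) - 4| / √(1² + 0² + 1²)
  = |5 + 0 - 2 - 4| / √(1 + 0 + 1)
  = |-1| / √2
  = 1 / 1.414
  ≈ 0.7071

0.7071


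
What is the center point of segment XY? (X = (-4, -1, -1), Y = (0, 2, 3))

M = ((x₁+x₂)/2, (y₁+y₂)/2, (z₁+z₂)/2)
  = ((-4 + 0)/2, (-1 + 2)/2, (-1 + 3)/2)
  = (-4/2, 1/2, 2/2)
  = (-2, 0.5, 1)

(-2, 0.5, 1)


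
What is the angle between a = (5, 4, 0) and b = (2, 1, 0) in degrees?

a·b = 5·2 + 4·1 + 0·0 = 10 + 4 + 0 = 14
|a| = √(5² + 4² + 0²) = √41 ≈ 6.403
|b| = √(2² + 1² + 0²) = √5 ≈ 2.236
cos θ = (a·b)/(|a||b|) = 14/(6.403·2.236) ≈ 0.9778
θ = arccos(0.9778) ≈ 12.09°

12.09°


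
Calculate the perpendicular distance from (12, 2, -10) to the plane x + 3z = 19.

distance = |a·x₀ + b·y₀ + c·z₀ - d| / √(a² + b² + c²)
  = |1·12 + 0·2 + 3·(-10) - 19| / √(1² + 0² + 3²)
  = |12 + 0 - 30 - 19| / √(1 + 0 + 9)
  = |-37| / √10
  = 37 / 3.162
  ≈ 11.7

11.7


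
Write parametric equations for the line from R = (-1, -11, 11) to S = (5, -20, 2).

Direction vector d = S - R = (5 + 1, -20 + 11, 2 - 11) = (6, -9, -9)
Parametric form r = R + t·d:
x = -1 + 6t, y = -11 - 9t, z = 11 - 9t

x = -1 + 6t, y = -11 - 9t, z = 11 - 9t


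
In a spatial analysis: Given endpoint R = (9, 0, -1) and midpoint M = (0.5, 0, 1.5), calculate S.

S = 2M - R
  = (2·0.5 - 9, 2·0 - 0, 2·1.5 - (-1))
  = (1 - 9, 0 + 0, 3 + 1)
  = (-8, 0, 4)

(-8, 0, 4)


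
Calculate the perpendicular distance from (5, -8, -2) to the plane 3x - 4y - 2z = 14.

distance = |a·x₀ + b·y₀ + c·z₀ - d| / √(a² + b² + c²)
  = |3·5 + (-4)·(-8) + (-2)·(-2) - 14| / √(3² + (-4)² + (-2)²)
  = |15 + 32 + 4 - 14| / √(9 + 16 + 4)
  = |37| / √29
  = 37 / 5.385
  ≈ 6.871

6.871


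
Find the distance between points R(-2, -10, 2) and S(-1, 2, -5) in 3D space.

d = √[(x₂-x₁)² + (y₂-y₁)² + (z₂-z₁)²]
  = √[1² + 12² + (-7)²]
  = √[1 + 144 + 49]
  = √194
  ≈ 13.93

13.93


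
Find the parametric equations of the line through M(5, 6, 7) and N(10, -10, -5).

Direction vector d = N - M = (10 - 5, -10 - 6, -5 - 7) = (5, -16, -12)
Parametric form r = M + t·d:
x = 5 + 5t, y = 6 - 16t, z = 7 - 12t

x = 5 + 5t, y = 6 - 16t, z = 7 - 12t


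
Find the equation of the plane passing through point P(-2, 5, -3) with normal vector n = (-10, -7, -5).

The plane through P with normal n = (a, b, c) satisfies n·(r - P) = 0,
i.e. ax + by + cz = a·x₀ + b·y₀ + c·z₀.
d = (-10)·(-2) + (-7)·5 + (-5)·(-3)
  = 20 - 35 + 15
  = 0
Equation: -10x - 7y - 5z = 0

-10x - 7y - 5z = 0


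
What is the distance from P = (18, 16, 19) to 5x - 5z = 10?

distance = |a·x₀ + b·y₀ + c·z₀ - d| / √(a² + b² + c²)
  = |5·18 + 0·16 + (-5)·19 - 10| / √(5² + 0² + (-5)²)
  = |90 + 0 - 95 - 10| / √(25 + 0 + 25)
  = |-15| / √50
  = 15 / 7.071
  ≈ 2.121

2.121


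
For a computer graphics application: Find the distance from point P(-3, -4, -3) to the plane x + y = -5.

distance = |a·x₀ + b·y₀ + c·z₀ - d| / √(a² + b² + c²)
  = |1·(-3) + 1·(-4) + 0·(-3) - (-5)| / √(1² + 1² + 0²)
  = |-3 - 4 + 0 + 5| / √(1 + 1 + 0)
  = |-2| / √2
  = 2 / 1.414
  ≈ 1.414

1.414


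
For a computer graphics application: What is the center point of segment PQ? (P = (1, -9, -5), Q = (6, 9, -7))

M = ((x₁+x₂)/2, (y₁+y₂)/2, (z₁+z₂)/2)
  = ((1 + 6)/2, (-9 + 9)/2, (-5 - 7)/2)
  = (7/2, 0/2, -12/2)
  = (3.5, 0, -6)

(3.5, 0, -6)


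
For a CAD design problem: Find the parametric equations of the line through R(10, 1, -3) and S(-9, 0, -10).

Direction vector d = S - R = (-9 - 10, 0 - 1, -10 + 3) = (-19, -1, -7)
Parametric form r = R + t·d:
x = 10 - 19t, y = 1 - t, z = -3 - 7t

x = 10 - 19t, y = 1 - t, z = -3 - 7t


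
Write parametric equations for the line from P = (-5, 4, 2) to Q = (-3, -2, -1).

Direction vector d = Q - P = (-3 + 5, -2 - 4, -1 - 2) = (2, -6, -3)
Parametric form r = P + t·d:
x = -5 + 2t, y = 4 - 6t, z = 2 - 3t

x = -5 + 2t, y = 4 - 6t, z = 2 - 3t


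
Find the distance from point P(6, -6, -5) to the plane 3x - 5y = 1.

distance = |a·x₀ + b·y₀ + c·z₀ - d| / √(a² + b² + c²)
  = |3·6 + (-5)·(-6) + 0·(-5) - 1| / √(3² + (-5)² + 0²)
  = |18 + 30 + 0 - 1| / √(9 + 25 + 0)
  = |47| / √34
  = 47 / 5.831
  ≈ 8.06

8.06


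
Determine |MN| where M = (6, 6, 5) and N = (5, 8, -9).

d = √[(x₂-x₁)² + (y₂-y₁)² + (z₂-z₁)²]
  = √[(-1)² + 2² + (-14)²]
  = √[1 + 4 + 196]
  = √201
  ≈ 14.18

14.18


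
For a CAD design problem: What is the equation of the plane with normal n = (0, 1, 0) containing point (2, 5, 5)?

The plane through P with normal n = (a, b, c) satisfies n·(r - P) = 0,
i.e. ax + by + cz = a·x₀ + b·y₀ + c·z₀.
d = 0·2 + 1·5 + 0·5
  = 0 + 5 + 0
  = 5
Equation: y = 5

y = 5


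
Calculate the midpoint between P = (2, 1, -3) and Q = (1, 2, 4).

M = ((x₁+x₂)/2, (y₁+y₂)/2, (z₁+z₂)/2)
  = ((2 + 1)/2, (1 + 2)/2, (-3 + 4)/2)
  = (3/2, 3/2, 1/2)
  = (1.5, 1.5, 0.5)

(1.5, 1.5, 0.5)


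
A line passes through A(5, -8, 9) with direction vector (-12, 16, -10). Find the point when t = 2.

P(t) = A + t·d
  = (5 + (-12)·2, -8 + 16·2, 9 + (-10)·2)
  = (5 - 24, -8 + 32, 9 - 20)
  = (-19, 24, -11)

(-19, 24, -11)


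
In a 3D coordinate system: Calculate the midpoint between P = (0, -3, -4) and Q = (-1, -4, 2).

M = ((x₁+x₂)/2, (y₁+y₂)/2, (z₁+z₂)/2)
  = ((0 - 1)/2, (-3 - 4)/2, (-4 + 2)/2)
  = (-1/2, -7/2, -2/2)
  = (-0.5, -3.5, -1)

(-0.5, -3.5, -1)


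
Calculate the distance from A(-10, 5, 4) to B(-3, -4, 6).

d = √[(x₂-x₁)² + (y₂-y₁)² + (z₂-z₁)²]
  = √[7² + (-9)² + 2²]
  = √[49 + 81 + 4]
  = √134
  ≈ 11.58

11.58


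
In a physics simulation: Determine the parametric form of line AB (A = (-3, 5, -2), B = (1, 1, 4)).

Direction vector d = B - A = (1 + 3, 1 - 5, 4 + 2) = (4, -4, 6)
Parametric form r = A + t·d:
x = -3 + 4t, y = 5 - 4t, z = -2 + 6t

x = -3 + 4t, y = 5 - 4t, z = -2 + 6t


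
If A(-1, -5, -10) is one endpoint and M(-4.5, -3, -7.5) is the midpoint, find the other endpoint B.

B = 2M - A
  = (2·(-4.5) - (-1), 2·(-3) - (-5), 2·(-7.5) - (-10))
  = (-9 + 1, -6 + 5, -15 + 10)
  = (-8, -1, -5)

(-8, -1, -5)


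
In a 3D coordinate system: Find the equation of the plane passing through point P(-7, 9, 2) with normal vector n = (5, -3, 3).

The plane through P with normal n = (a, b, c) satisfies n·(r - P) = 0,
i.e. ax + by + cz = a·x₀ + b·y₀ + c·z₀.
d = 5·(-7) + (-3)·9 + 3·2
  = -35 - 27 + 6
  = -56
Equation: 5x - 3y + 3z = -56

5x - 3y + 3z = -56


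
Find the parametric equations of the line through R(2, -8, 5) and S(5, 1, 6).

Direction vector d = S - R = (5 - 2, 1 + 8, 6 - 5) = (3, 9, 1)
Parametric form r = R + t·d:
x = 2 + 3t, y = -8 + 9t, z = 5 + t

x = 2 + 3t, y = -8 + 9t, z = 5 + t


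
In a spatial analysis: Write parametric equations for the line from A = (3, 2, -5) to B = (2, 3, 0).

Direction vector d = B - A = (2 - 3, 3 - 2, 0 + 5) = (-1, 1, 5)
Parametric form r = A + t·d:
x = 3 - t, y = 2 + t, z = -5 + 5t

x = 3 - t, y = 2 + t, z = -5 + 5t


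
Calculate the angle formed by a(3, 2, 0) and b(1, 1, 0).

a·b = 3·1 + 2·1 + 0·0 = 3 + 2 + 0 = 5
|a| = √(3² + 2² + 0²) = √13 ≈ 3.606
|b| = √(1² + 1² + 0²) = √2 ≈ 1.414
cos θ = (a·b)/(|a||b|) = 5/(3.606·1.414) ≈ 0.9806
θ = arccos(0.9806) ≈ 11.31°

11.31°


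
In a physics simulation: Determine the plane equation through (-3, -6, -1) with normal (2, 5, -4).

The plane through P with normal n = (a, b, c) satisfies n·(r - P) = 0,
i.e. ax + by + cz = a·x₀ + b·y₀ + c·z₀.
d = 2·(-3) + 5·(-6) + (-4)·(-1)
  = -6 - 30 + 4
  = -32
Equation: 2x + 5y - 4z = -32

2x + 5y - 4z = -32


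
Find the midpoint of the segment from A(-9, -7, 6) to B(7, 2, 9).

M = ((x₁+x₂)/2, (y₁+y₂)/2, (z₁+z₂)/2)
  = ((-9 + 7)/2, (-7 + 2)/2, (6 + 9)/2)
  = (-2/2, -5/2, 15/2)
  = (-1, -2.5, 7.5)

(-1, -2.5, 7.5)


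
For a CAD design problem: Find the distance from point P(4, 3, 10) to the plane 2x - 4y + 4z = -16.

distance = |a·x₀ + b·y₀ + c·z₀ - d| / √(a² + b² + c²)
  = |2·4 + (-4)·3 + 4·10 - (-16)| / √(2² + (-4)² + 4²)
  = |8 - 12 + 40 + 16| / √(4 + 16 + 16)
  = |52| / √36
  = 52 / 6
  ≈ 8.667

8.667


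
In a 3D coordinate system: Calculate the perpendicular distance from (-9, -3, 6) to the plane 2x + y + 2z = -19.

distance = |a·x₀ + b·y₀ + c·z₀ - d| / √(a² + b² + c²)
  = |2·(-9) + 1·(-3) + 2·6 - (-19)| / √(2² + 1² + 2²)
  = |-18 - 3 + 12 + 19| / √(4 + 1 + 4)
  = |10| / √9
  = 10 / 3
  ≈ 3.333

3.333


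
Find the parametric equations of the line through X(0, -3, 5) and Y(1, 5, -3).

Direction vector d = Y - X = (1 + 0, 5 + 3, -3 - 5) = (1, 8, -8)
Parametric form r = X + t·d:
x = 0 + t, y = -3 + 8t, z = 5 - 8t

x = 0 + t, y = -3 + 8t, z = 5 - 8t


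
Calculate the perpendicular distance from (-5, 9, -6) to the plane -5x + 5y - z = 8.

distance = |a·x₀ + b·y₀ + c·z₀ - d| / √(a² + b² + c²)
  = |(-5)·(-5) + 5·9 + (-1)·(-6) - 8| / √((-5)² + 5² + (-1)²)
  = |25 + 45 + 6 - 8| / √(25 + 25 + 1)
  = |68| / √51
  = 68 / 7.141
  ≈ 9.522

9.522


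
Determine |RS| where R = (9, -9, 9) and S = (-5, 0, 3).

d = √[(x₂-x₁)² + (y₂-y₁)² + (z₂-z₁)²]
  = √[(-14)² + 9² + (-6)²]
  = √[196 + 81 + 36]
  = √313
  ≈ 17.69

17.69


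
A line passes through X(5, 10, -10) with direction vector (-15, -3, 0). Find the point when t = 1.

P(t) = X + t·d
  = (5 + (-15)·1, 10 + (-3)·1, -10 + 0·1)
  = (5 - 15, 10 - 3, -10 + 0)
  = (-10, 7, -10)

(-10, 7, -10)


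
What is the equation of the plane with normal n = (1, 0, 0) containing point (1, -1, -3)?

The plane through P with normal n = (a, b, c) satisfies n·(r - P) = 0,
i.e. ax + by + cz = a·x₀ + b·y₀ + c·z₀.
d = 1·1 + 0·(-1) + 0·(-3)
  = 1 + 0 + 0
  = 1
Equation: x = 1

x = 1


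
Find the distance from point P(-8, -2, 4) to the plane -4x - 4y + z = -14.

distance = |a·x₀ + b·y₀ + c·z₀ - d| / √(a² + b² + c²)
  = |(-4)·(-8) + (-4)·(-2) + 1·4 - (-14)| / √((-4)² + (-4)² + 1²)
  = |32 + 8 + 4 + 14| / √(16 + 16 + 1)
  = |58| / √33
  = 58 / 5.745
  ≈ 10.1

10.1


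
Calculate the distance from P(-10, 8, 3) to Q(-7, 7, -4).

d = √[(x₂-x₁)² + (y₂-y₁)² + (z₂-z₁)²]
  = √[3² + (-1)² + (-7)²]
  = √[9 + 1 + 49]
  = √59
  ≈ 7.681

7.681


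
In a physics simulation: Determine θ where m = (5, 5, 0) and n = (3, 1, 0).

m·n = 5·3 + 5·1 + 0·0 = 15 + 5 + 0 = 20
|m| = √(5² + 5² + 0²) = √50 ≈ 7.071
|n| = √(3² + 1² + 0²) = √10 ≈ 3.162
cos θ = (m·n)/(|m||n|) = 20/(7.071·3.162) ≈ 0.8944
θ = arccos(0.8944) ≈ 26.57°

26.57°


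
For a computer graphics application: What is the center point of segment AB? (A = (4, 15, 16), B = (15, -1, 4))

M = ((x₁+x₂)/2, (y₁+y₂)/2, (z₁+z₂)/2)
  = ((4 + 15)/2, (15 - 1)/2, (16 + 4)/2)
  = (19/2, 14/2, 20/2)
  = (9.5, 7, 10)

(9.5, 7, 10)


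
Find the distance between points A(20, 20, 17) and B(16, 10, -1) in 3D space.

d = √[(x₂-x₁)² + (y₂-y₁)² + (z₂-z₁)²]
  = √[(-4)² + (-10)² + (-18)²]
  = √[16 + 100 + 324]
  = √440
  ≈ 20.98

20.98


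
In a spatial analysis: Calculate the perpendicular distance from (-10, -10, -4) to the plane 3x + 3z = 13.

distance = |a·x₀ + b·y₀ + c·z₀ - d| / √(a² + b² + c²)
  = |3·(-10) + 0·(-10) + 3·(-4) - 13| / √(3² + 0² + 3²)
  = |-30 + 0 - 12 - 13| / √(9 + 0 + 9)
  = |-55| / √18
  = 55 / 4.243
  ≈ 12.96

12.96


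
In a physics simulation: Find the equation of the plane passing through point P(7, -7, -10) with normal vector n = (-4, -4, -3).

The plane through P with normal n = (a, b, c) satisfies n·(r - P) = 0,
i.e. ax + by + cz = a·x₀ + b·y₀ + c·z₀.
d = (-4)·7 + (-4)·(-7) + (-3)·(-10)
  = -28 + 28 + 30
  = 30
Equation: -4x - 4y - 3z = 30

-4x - 4y - 3z = 30


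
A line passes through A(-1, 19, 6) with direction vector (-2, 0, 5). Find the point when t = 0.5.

P(t) = A + t·d
  = (-1 + (-2)·0.5, 19 + 0·0.5, 6 + 5·0.5)
  = (-1 - 1, 19 + 0, 6 + 2.5)
  = (-2, 19, 8.5)

(-2, 19, 8.5)


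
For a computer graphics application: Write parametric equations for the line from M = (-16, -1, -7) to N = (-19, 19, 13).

Direction vector d = N - M = (-19 + 16, 19 + 1, 13 + 7) = (-3, 20, 20)
Parametric form r = M + t·d:
x = -16 - 3t, y = -1 + 20t, z = -7 + 20t

x = -16 - 3t, y = -1 + 20t, z = -7 + 20t


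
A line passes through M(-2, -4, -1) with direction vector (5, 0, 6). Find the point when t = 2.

P(t) = M + t·d
  = (-2 + 5·2, -4 + 0·2, -1 + 6·2)
  = (-2 + 10, -4 + 0, -1 + 12)
  = (8, -4, 11)

(8, -4, 11)


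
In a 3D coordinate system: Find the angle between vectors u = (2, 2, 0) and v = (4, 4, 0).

u·v = 2·4 + 2·4 + 0·0 = 8 + 8 + 0 = 16
|u| = √(2² + 2² + 0²) = √8 ≈ 2.828
|v| = √(4² + 4² + 0²) = √32 ≈ 5.657
cos θ = (u·v)/(|u||v|) = 16/(2.828·5.657) ≈ 1
θ = arccos(1) ≈ 0°

0°


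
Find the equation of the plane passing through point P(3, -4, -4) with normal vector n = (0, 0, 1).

The plane through P with normal n = (a, b, c) satisfies n·(r - P) = 0,
i.e. ax + by + cz = a·x₀ + b·y₀ + c·z₀.
d = 0·3 + 0·(-4) + 1·(-4)
  = 0 + 0 - 4
  = -4
Equation: z = -4

z = -4


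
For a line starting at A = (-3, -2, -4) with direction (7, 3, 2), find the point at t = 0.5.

P(t) = A + t·d
  = (-3 + 7·0.5, -2 + 3·0.5, -4 + 2·0.5)
  = (-3 + 3.5, -2 + 1.5, -4 + 1)
  = (0.5, -0.5, -3)

(0.5, -0.5, -3)


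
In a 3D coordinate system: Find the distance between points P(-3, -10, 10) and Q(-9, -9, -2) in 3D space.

d = √[(x₂-x₁)² + (y₂-y₁)² + (z₂-z₁)²]
  = √[(-6)² + 1² + (-12)²]
  = √[36 + 1 + 144]
  = √181
  ≈ 13.45

13.45


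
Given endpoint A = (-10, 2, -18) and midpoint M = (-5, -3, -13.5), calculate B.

B = 2M - A
  = (2·(-5) - (-10), 2·(-3) - 2, 2·(-13.5) - (-18))
  = (-10 + 10, -6 - 2, -27 + 18)
  = (0, -8, -9)

(0, -8, -9)


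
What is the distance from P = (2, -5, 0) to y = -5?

distance = |a·x₀ + b·y₀ + c·z₀ - d| / √(a² + b² + c²)
  = |0·2 + 1·(-5) + 0·0 - (-5)| / √(0² + 1² + 0²)
  = |0 - 5 + 0 + 5| / √(0 + 1 + 0)
  = |0| / √1
  = 0 / 1
  ≈ 0

0


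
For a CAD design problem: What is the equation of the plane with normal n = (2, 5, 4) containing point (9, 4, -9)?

The plane through P with normal n = (a, b, c) satisfies n·(r - P) = 0,
i.e. ax + by + cz = a·x₀ + b·y₀ + c·z₀.
d = 2·9 + 5·4 + 4·(-9)
  = 18 + 20 - 36
  = 2
Equation: 2x + 5y + 4z = 2

2x + 5y + 4z = 2


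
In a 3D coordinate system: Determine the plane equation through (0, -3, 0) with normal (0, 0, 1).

The plane through P with normal n = (a, b, c) satisfies n·(r - P) = 0,
i.e. ax + by + cz = a·x₀ + b·y₀ + c·z₀.
d = 0·0 + 0·(-3) + 1·0
  = 0 + 0 + 0
  = 0
Equation: z = 0

z = 0


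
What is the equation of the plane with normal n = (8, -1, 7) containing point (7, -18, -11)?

The plane through P with normal n = (a, b, c) satisfies n·(r - P) = 0,
i.e. ax + by + cz = a·x₀ + b·y₀ + c·z₀.
d = 8·7 + (-1)·(-18) + 7·(-11)
  = 56 + 18 - 77
  = -3
Equation: 8x - y + 7z = -3

8x - y + 7z = -3


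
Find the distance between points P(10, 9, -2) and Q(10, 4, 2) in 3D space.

d = √[(x₂-x₁)² + (y₂-y₁)² + (z₂-z₁)²]
  = √[0² + (-5)² + 4²]
  = √[0 + 25 + 16]
  = √41
  ≈ 6.403

6.403


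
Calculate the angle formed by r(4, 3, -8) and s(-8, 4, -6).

r·s = 4·(-8) + 3·4 + (-8)·(-6) = -32 + 12 + 48 = 28
|r| = √(4² + 3² + (-8)²) = √89 ≈ 9.434
|s| = √((-8)² + 4² + (-6)²) = √116 ≈ 10.77
cos θ = (r·s)/(|r||s|) = 28/(9.434·10.77) ≈ 0.2756
θ = arccos(0.2756) ≈ 74°

74°


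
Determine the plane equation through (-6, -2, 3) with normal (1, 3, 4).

The plane through P with normal n = (a, b, c) satisfies n·(r - P) = 0,
i.e. ax + by + cz = a·x₀ + b·y₀ + c·z₀.
d = 1·(-6) + 3·(-2) + 4·3
  = -6 - 6 + 12
  = 0
Equation: x + 3y + 4z = 0

x + 3y + 4z = 0


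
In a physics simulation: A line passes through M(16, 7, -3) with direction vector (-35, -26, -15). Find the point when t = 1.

P(t) = M + t·d
  = (16 + (-35)·1, 7 + (-26)·1, -3 + (-15)·1)
  = (16 - 35, 7 - 26, -3 - 15)
  = (-19, -19, -18)

(-19, -19, -18)


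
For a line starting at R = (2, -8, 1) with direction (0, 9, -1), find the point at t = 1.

P(t) = R + t·d
  = (2 + 0·1, -8 + 9·1, 1 + (-1)·1)
  = (2 + 0, -8 + 9, 1 - 1)
  = (2, 1, 0)

(2, 1, 0)


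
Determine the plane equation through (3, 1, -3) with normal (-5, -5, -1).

The plane through P with normal n = (a, b, c) satisfies n·(r - P) = 0,
i.e. ax + by + cz = a·x₀ + b·y₀ + c·z₀.
d = (-5)·3 + (-5)·1 + (-1)·(-3)
  = -15 - 5 + 3
  = -17
Equation: -5x - 5y - z = -17

-5x - 5y - z = -17


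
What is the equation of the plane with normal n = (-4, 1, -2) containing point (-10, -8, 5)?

The plane through P with normal n = (a, b, c) satisfies n·(r - P) = 0,
i.e. ax + by + cz = a·x₀ + b·y₀ + c·z₀.
d = (-4)·(-10) + 1·(-8) + (-2)·5
  = 40 - 8 - 10
  = 22
Equation: -4x + y - 2z = 22

-4x + y - 2z = 22


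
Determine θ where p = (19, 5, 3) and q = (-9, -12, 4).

p·q = 19·(-9) + 5·(-12) + 3·4 = -171 - 60 + 12 = -219
|p| = √(19² + 5² + 3²) = √395 ≈ 19.87
|q| = √((-9)² + (-12)² + 4²) = √241 ≈ 15.52
cos θ = (p·q)/(|p||q|) = -219/(19.87·15.52) ≈ -0.7098
θ = arccos(-0.7098) ≈ 135.2°

135.2°


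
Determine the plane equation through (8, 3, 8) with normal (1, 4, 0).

The plane through P with normal n = (a, b, c) satisfies n·(r - P) = 0,
i.e. ax + by + cz = a·x₀ + b·y₀ + c·z₀.
d = 1·8 + 4·3 + 0·8
  = 8 + 12 + 0
  = 20
Equation: x + 4y = 20

x + 4y = 20


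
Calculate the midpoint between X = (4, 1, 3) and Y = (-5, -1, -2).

M = ((x₁+x₂)/2, (y₁+y₂)/2, (z₁+z₂)/2)
  = ((4 - 5)/2, (1 - 1)/2, (3 - 2)/2)
  = (-1/2, 0/2, 1/2)
  = (-0.5, 0, 0.5)

(-0.5, 0, 0.5)


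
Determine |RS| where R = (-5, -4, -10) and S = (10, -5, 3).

d = √[(x₂-x₁)² + (y₂-y₁)² + (z₂-z₁)²]
  = √[15² + (-1)² + 13²]
  = √[225 + 1 + 169]
  = √395
  ≈ 19.87

19.87


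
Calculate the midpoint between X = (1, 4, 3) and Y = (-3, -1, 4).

M = ((x₁+x₂)/2, (y₁+y₂)/2, (z₁+z₂)/2)
  = ((1 - 3)/2, (4 - 1)/2, (3 + 4)/2)
  = (-2/2, 3/2, 7/2)
  = (-1, 1.5, 3.5)

(-1, 1.5, 3.5)


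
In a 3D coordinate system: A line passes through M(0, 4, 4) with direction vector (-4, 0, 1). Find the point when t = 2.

P(t) = M + t·d
  = (0 + (-4)·2, 4 + 0·2, 4 + 1·2)
  = (0 - 8, 4 + 0, 4 + 2)
  = (-8, 4, 6)

(-8, 4, 6)


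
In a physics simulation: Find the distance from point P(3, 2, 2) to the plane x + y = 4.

distance = |a·x₀ + b·y₀ + c·z₀ - d| / √(a² + b² + c²)
  = |1·3 + 1·2 + 0·2 - 4| / √(1² + 1² + 0²)
  = |3 + 2 + 0 - 4| / √(1 + 1 + 0)
  = |1| / √2
  = 1 / 1.414
  ≈ 0.7071

0.7071


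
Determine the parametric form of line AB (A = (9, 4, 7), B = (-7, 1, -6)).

Direction vector d = B - A = (-7 - 9, 1 - 4, -6 - 7) = (-16, -3, -13)
Parametric form r = A + t·d:
x = 9 - 16t, y = 4 - 3t, z = 7 - 13t

x = 9 - 16t, y = 4 - 3t, z = 7 - 13t


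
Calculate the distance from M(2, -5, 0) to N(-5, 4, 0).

d = √[(x₂-x₁)² + (y₂-y₁)² + (z₂-z₁)²]
  = √[(-7)² + 9² + 0²]
  = √[49 + 81 + 0]
  = √130
  ≈ 11.4

11.4


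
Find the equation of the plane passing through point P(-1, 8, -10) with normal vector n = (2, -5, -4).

The plane through P with normal n = (a, b, c) satisfies n·(r - P) = 0,
i.e. ax + by + cz = a·x₀ + b·y₀ + c·z₀.
d = 2·(-1) + (-5)·8 + (-4)·(-10)
  = -2 - 40 + 40
  = -2
Equation: 2x - 5y - 4z = -2

2x - 5y - 4z = -2


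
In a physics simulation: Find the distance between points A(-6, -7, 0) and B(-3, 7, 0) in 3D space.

d = √[(x₂-x₁)² + (y₂-y₁)² + (z₂-z₁)²]
  = √[3² + 14² + 0²]
  = √[9 + 196 + 0]
  = √205
  ≈ 14.32

14.32


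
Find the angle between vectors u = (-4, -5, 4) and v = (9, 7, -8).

u·v = (-4)·9 + (-5)·7 + 4·(-8) = -36 - 35 - 32 = -103
|u| = √((-4)² + (-5)² + 4²) = √57 ≈ 7.55
|v| = √(9² + 7² + (-8)²) = √194 ≈ 13.93
cos θ = (u·v)/(|u||v|) = -103/(7.55·13.93) ≈ -0.9795
θ = arccos(-0.9795) ≈ 168.4°

168.4°


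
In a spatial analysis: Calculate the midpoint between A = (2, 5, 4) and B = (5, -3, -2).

M = ((x₁+x₂)/2, (y₁+y₂)/2, (z₁+z₂)/2)
  = ((2 + 5)/2, (5 - 3)/2, (4 - 2)/2)
  = (7/2, 2/2, 2/2)
  = (3.5, 1, 1)

(3.5, 1, 1)


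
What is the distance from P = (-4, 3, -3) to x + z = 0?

distance = |a·x₀ + b·y₀ + c·z₀ - d| / √(a² + b² + c²)
  = |1·(-4) + 0·3 + 1·(-3) - 0| / √(1² + 0² + 1²)
  = |-4 + 0 - 3 + 0| / √(1 + 0 + 1)
  = |-7| / √2
  = 7 / 1.414
  ≈ 4.95

4.95


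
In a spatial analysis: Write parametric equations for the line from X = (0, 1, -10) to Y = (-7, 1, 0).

Direction vector d = Y - X = (-7 + 0, 1 - 1, 0 + 10) = (-7, 0, 10)
Parametric form r = X + t·d:
x = 0 - 7t, y = 1, z = -10 + 10t

x = 0 - 7t, y = 1, z = -10 + 10t


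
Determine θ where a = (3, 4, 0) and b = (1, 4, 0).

a·b = 3·1 + 4·4 + 0·0 = 3 + 16 + 0 = 19
|a| = √(3² + 4² + 0²) = √25 ≈ 5
|b| = √(1² + 4² + 0²) = √17 ≈ 4.123
cos θ = (a·b)/(|a||b|) = 19/(5·4.123) ≈ 0.9216
θ = arccos(0.9216) ≈ 22.83°

22.83°


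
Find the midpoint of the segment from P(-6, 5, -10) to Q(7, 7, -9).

M = ((x₁+x₂)/2, (y₁+y₂)/2, (z₁+z₂)/2)
  = ((-6 + 7)/2, (5 + 7)/2, (-10 - 9)/2)
  = (1/2, 12/2, -19/2)
  = (0.5, 6, -9.5)

(0.5, 6, -9.5)


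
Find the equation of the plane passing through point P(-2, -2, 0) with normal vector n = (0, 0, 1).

The plane through P with normal n = (a, b, c) satisfies n·(r - P) = 0,
i.e. ax + by + cz = a·x₀ + b·y₀ + c·z₀.
d = 0·(-2) + 0·(-2) + 1·0
  = 0 + 0 + 0
  = 0
Equation: z = 0

z = 0


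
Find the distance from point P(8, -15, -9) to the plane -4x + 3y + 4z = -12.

distance = |a·x₀ + b·y₀ + c·z₀ - d| / √(a² + b² + c²)
  = |(-4)·8 + 3·(-15) + 4·(-9) - (-12)| / √((-4)² + 3² + 4²)
  = |-32 - 45 - 36 + 12| / √(16 + 9 + 16)
  = |-101| / √41
  = 101 / 6.403
  ≈ 15.77

15.77


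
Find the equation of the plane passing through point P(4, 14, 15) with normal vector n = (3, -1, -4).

The plane through P with normal n = (a, b, c) satisfies n·(r - P) = 0,
i.e. ax + by + cz = a·x₀ + b·y₀ + c·z₀.
d = 3·4 + (-1)·14 + (-4)·15
  = 12 - 14 - 60
  = -62
Equation: 3x - y - 4z = -62

3x - y - 4z = -62


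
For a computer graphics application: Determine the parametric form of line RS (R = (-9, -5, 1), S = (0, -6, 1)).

Direction vector d = S - R = (0 + 9, -6 + 5, 1 - 1) = (9, -1, 0)
Parametric form r = R + t·d:
x = -9 + 9t, y = -5 - t, z = 1

x = -9 + 9t, y = -5 - t, z = 1


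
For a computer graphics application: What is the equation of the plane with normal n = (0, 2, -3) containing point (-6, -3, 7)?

The plane through P with normal n = (a, b, c) satisfies n·(r - P) = 0,
i.e. ax + by + cz = a·x₀ + b·y₀ + c·z₀.
d = 0·(-6) + 2·(-3) + (-3)·7
  = 0 - 6 - 21
  = -27
Equation: 2y - 3z = -27

2y - 3z = -27


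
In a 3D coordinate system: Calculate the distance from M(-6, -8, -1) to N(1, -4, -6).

d = √[(x₂-x₁)² + (y₂-y₁)² + (z₂-z₁)²]
  = √[7² + 4² + (-5)²]
  = √[49 + 16 + 25]
  = √90
  ≈ 9.487

9.487


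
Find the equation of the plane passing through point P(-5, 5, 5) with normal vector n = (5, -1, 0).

The plane through P with normal n = (a, b, c) satisfies n·(r - P) = 0,
i.e. ax + by + cz = a·x₀ + b·y₀ + c·z₀.
d = 5·(-5) + (-1)·5 + 0·5
  = -25 - 5 + 0
  = -30
Equation: 5x - y = -30

5x - y = -30


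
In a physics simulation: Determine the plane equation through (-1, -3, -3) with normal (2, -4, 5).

The plane through P with normal n = (a, b, c) satisfies n·(r - P) = 0,
i.e. ax + by + cz = a·x₀ + b·y₀ + c·z₀.
d = 2·(-1) + (-4)·(-3) + 5·(-3)
  = -2 + 12 - 15
  = -5
Equation: 2x - 4y + 5z = -5

2x - 4y + 5z = -5


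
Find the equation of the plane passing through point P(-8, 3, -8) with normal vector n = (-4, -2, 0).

The plane through P with normal n = (a, b, c) satisfies n·(r - P) = 0,
i.e. ax + by + cz = a·x₀ + b·y₀ + c·z₀.
d = (-4)·(-8) + (-2)·3 + 0·(-8)
  = 32 - 6 + 0
  = 26
Equation: -4x - 2y = 26

-4x - 2y = 26


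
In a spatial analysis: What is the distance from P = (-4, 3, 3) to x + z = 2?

distance = |a·x₀ + b·y₀ + c·z₀ - d| / √(a² + b² + c²)
  = |1·(-4) + 0·3 + 1·3 - 2| / √(1² + 0² + 1²)
  = |-4 + 0 + 3 - 2| / √(1 + 0 + 1)
  = |-3| / √2
  = 3 / 1.414
  ≈ 2.121

2.121


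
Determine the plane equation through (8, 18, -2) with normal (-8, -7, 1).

The plane through P with normal n = (a, b, c) satisfies n·(r - P) = 0,
i.e. ax + by + cz = a·x₀ + b·y₀ + c·z₀.
d = (-8)·8 + (-7)·18 + 1·(-2)
  = -64 - 126 - 2
  = -192
Equation: -8x - 7y + z = -192

-8x - 7y + z = -192


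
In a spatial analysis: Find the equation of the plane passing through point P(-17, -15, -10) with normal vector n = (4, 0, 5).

The plane through P with normal n = (a, b, c) satisfies n·(r - P) = 0,
i.e. ax + by + cz = a·x₀ + b·y₀ + c·z₀.
d = 4·(-17) + 0·(-15) + 5·(-10)
  = -68 + 0 - 50
  = -118
Equation: 4x + 5z = -118

4x + 5z = -118


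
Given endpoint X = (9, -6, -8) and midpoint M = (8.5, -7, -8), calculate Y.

Y = 2M - X
  = (2·8.5 - 9, 2·(-7) - (-6), 2·(-8) - (-8))
  = (17 - 9, -14 + 6, -16 + 8)
  = (8, -8, -8)

(8, -8, -8)


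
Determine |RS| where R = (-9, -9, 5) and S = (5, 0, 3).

d = √[(x₂-x₁)² + (y₂-y₁)² + (z₂-z₁)²]
  = √[14² + 9² + (-2)²]
  = √[196 + 81 + 4]
  = √281
  ≈ 16.76

16.76


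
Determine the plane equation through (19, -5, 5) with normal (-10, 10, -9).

The plane through P with normal n = (a, b, c) satisfies n·(r - P) = 0,
i.e. ax + by + cz = a·x₀ + b·y₀ + c·z₀.
d = (-10)·19 + 10·(-5) + (-9)·5
  = -190 - 50 - 45
  = -285
Equation: -10x + 10y - 9z = -285

-10x + 10y - 9z = -285


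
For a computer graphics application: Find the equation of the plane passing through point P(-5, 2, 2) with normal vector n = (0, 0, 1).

The plane through P with normal n = (a, b, c) satisfies n·(r - P) = 0,
i.e. ax + by + cz = a·x₀ + b·y₀ + c·z₀.
d = 0·(-5) + 0·2 + 1·2
  = 0 + 0 + 2
  = 2
Equation: z = 2

z = 2


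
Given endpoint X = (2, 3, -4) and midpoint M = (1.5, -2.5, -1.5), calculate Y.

Y = 2M - X
  = (2·1.5 - 2, 2·(-2.5) - 3, 2·(-1.5) - (-4))
  = (3 - 2, -5 - 3, -3 + 4)
  = (1, -8, 1)

(1, -8, 1)


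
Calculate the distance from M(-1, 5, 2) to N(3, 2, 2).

d = √[(x₂-x₁)² + (y₂-y₁)² + (z₂-z₁)²]
  = √[4² + (-3)² + 0²]
  = √[16 + 9 + 0]
  = √25
  ≈ 5

5


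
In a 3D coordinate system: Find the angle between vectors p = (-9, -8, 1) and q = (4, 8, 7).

p·q = (-9)·4 + (-8)·8 + 1·7 = -36 - 64 + 7 = -93
|p| = √((-9)² + (-8)² + 1²) = √146 ≈ 12.08
|q| = √(4² + 8² + 7²) = √129 ≈ 11.36
cos θ = (p·q)/(|p||q|) = -93/(12.08·11.36) ≈ -0.6777
θ = arccos(-0.6777) ≈ 132.7°

132.7°


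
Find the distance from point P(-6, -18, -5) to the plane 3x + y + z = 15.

distance = |a·x₀ + b·y₀ + c·z₀ - d| / √(a² + b² + c²)
  = |3·(-6) + 1·(-18) + 1·(-5) - 15| / √(3² + 1² + 1²)
  = |-18 - 18 - 5 - 15| / √(9 + 1 + 1)
  = |-56| / √11
  = 56 / 3.317
  ≈ 16.88

16.88


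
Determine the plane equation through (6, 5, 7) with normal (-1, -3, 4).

The plane through P with normal n = (a, b, c) satisfies n·(r - P) = 0,
i.e. ax + by + cz = a·x₀ + b·y₀ + c·z₀.
d = (-1)·6 + (-3)·5 + 4·7
  = -6 - 15 + 28
  = 7
Equation: -x - 3y + 4z = 7

-x - 3y + 4z = 7


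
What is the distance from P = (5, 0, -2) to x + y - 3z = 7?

distance = |a·x₀ + b·y₀ + c·z₀ - d| / √(a² + b² + c²)
  = |1·5 + 1·0 + (-3)·(-2) - 7| / √(1² + 1² + (-3)²)
  = |5 + 0 + 6 - 7| / √(1 + 1 + 9)
  = |4| / √11
  = 4 / 3.317
  ≈ 1.206

1.206


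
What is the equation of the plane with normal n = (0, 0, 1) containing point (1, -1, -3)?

The plane through P with normal n = (a, b, c) satisfies n·(r - P) = 0,
i.e. ax + by + cz = a·x₀ + b·y₀ + c·z₀.
d = 0·1 + 0·(-1) + 1·(-3)
  = 0 + 0 - 3
  = -3
Equation: z = -3

z = -3


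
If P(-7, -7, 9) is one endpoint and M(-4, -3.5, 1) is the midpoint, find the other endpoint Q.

Q = 2M - P
  = (2·(-4) - (-7), 2·(-3.5) - (-7), 2·1 - 9)
  = (-8 + 7, -7 + 7, 2 - 9)
  = (-1, 0, -7)

(-1, 0, -7)


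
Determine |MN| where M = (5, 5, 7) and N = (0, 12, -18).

d = √[(x₂-x₁)² + (y₂-y₁)² + (z₂-z₁)²]
  = √[(-5)² + 7² + (-25)²]
  = √[25 + 49 + 625]
  = √699
  ≈ 26.44

26.44


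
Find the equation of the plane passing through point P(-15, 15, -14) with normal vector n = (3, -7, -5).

The plane through P with normal n = (a, b, c) satisfies n·(r - P) = 0,
i.e. ax + by + cz = a·x₀ + b·y₀ + c·z₀.
d = 3·(-15) + (-7)·15 + (-5)·(-14)
  = -45 - 105 + 70
  = -80
Equation: 3x - 7y - 5z = -80

3x - 7y - 5z = -80


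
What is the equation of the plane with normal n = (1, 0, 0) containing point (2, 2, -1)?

The plane through P with normal n = (a, b, c) satisfies n·(r - P) = 0,
i.e. ax + by + cz = a·x₀ + b·y₀ + c·z₀.
d = 1·2 + 0·2 + 0·(-1)
  = 2 + 0 + 0
  = 2
Equation: x = 2

x = 2


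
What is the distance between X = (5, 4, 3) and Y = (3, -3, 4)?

d = √[(x₂-x₁)² + (y₂-y₁)² + (z₂-z₁)²]
  = √[(-2)² + (-7)² + 1²]
  = √[4 + 49 + 1]
  = √54
  ≈ 7.348

7.348


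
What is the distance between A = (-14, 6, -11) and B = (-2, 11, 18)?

d = √[(x₂-x₁)² + (y₂-y₁)² + (z₂-z₁)²]
  = √[12² + 5² + 29²]
  = √[144 + 25 + 841]
  = √1010
  ≈ 31.78

31.78


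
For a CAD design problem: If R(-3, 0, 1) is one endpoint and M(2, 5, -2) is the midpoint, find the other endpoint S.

S = 2M - R
  = (2·2 - (-3), 2·5 - 0, 2·(-2) - 1)
  = (4 + 3, 10 + 0, -4 - 1)
  = (7, 10, -5)

(7, 10, -5)
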